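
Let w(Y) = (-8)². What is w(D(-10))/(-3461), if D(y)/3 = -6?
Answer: -64/3461 ≈ -0.018492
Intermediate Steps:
D(y) = -18 (D(y) = 3*(-6) = -18)
w(Y) = 64
w(D(-10))/(-3461) = 64/(-3461) = 64*(-1/3461) = -64/3461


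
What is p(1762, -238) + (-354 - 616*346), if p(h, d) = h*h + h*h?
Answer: 5995798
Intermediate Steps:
p(h, d) = 2*h² (p(h, d) = h² + h² = 2*h²)
p(1762, -238) + (-354 - 616*346) = 2*1762² + (-354 - 616*346) = 2*3104644 + (-354 - 213136) = 6209288 - 213490 = 5995798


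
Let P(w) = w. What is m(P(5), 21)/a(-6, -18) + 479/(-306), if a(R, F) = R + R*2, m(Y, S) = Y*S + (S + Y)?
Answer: -451/51 ≈ -8.8431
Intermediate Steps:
m(Y, S) = S + Y + S*Y (m(Y, S) = S*Y + (S + Y) = S + Y + S*Y)
a(R, F) = 3*R (a(R, F) = R + 2*R = 3*R)
m(P(5), 21)/a(-6, -18) + 479/(-306) = (21 + 5 + 21*5)/((3*(-6))) + 479/(-306) = (21 + 5 + 105)/(-18) + 479*(-1/306) = 131*(-1/18) - 479/306 = -131/18 - 479/306 = -451/51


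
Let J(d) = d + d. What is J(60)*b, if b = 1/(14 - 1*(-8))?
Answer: 60/11 ≈ 5.4545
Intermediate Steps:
J(d) = 2*d
b = 1/22 (b = 1/(14 + 8) = 1/22 ≈ 0.045455)
J(60)*b = (2*60)*(1/22) = 120*(1/22) = 60/11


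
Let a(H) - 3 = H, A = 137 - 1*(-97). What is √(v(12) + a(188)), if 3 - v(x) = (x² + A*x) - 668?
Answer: I*√2090 ≈ 45.716*I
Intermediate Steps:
A = 234 (A = 137 + 97 = 234)
a(H) = 3 + H
v(x) = 671 - x² - 234*x (v(x) = 3 - ((x² + 234*x) - 668) = 3 - (-668 + x² + 234*x) = 3 + (668 - x² - 234*x) = 671 - x² - 234*x)
√(v(12) + a(188)) = √((671 - 1*12² - 234*12) + (3 + 188)) = √((671 - 1*144 - 2808) + 191) = √((671 - 144 - 2808) + 191) = √(-2281 + 191) = √(-2090) = I*√2090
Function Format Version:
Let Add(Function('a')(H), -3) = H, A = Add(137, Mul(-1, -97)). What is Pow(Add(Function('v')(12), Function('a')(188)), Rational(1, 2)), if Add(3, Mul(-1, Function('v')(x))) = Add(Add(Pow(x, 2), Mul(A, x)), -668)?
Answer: Mul(I, Pow(2090, Rational(1, 2))) ≈ Mul(45.716, I)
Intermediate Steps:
A = 234 (A = Add(137, 97) = 234)
Function('a')(H) = Add(3, H)
Function('v')(x) = Add(671, Mul(-1, Pow(x, 2)), Mul(-234, x)) (Function('v')(x) = Add(3, Mul(-1, Add(Add(Pow(x, 2), Mul(234, x)), -668))) = Add(3, Mul(-1, Add(-668, Pow(x, 2), Mul(234, x)))) = Add(3, Add(668, Mul(-1, Pow(x, 2)), Mul(-234, x))) = Add(671, Mul(-1, Pow(x, 2)), Mul(-234, x)))
Pow(Add(Function('v')(12), Function('a')(188)), Rational(1, 2)) = Pow(Add(Add(671, Mul(-1, Pow(12, 2)), Mul(-234, 12)), Add(3, 188)), Rational(1, 2)) = Pow(Add(Add(671, Mul(-1, 144), -2808), 191), Rational(1, 2)) = Pow(Add(Add(671, -144, -2808), 191), Rational(1, 2)) = Pow(Add(-2281, 191), Rational(1, 2)) = Pow(-2090, Rational(1, 2)) = Mul(I, Pow(2090, Rational(1, 2)))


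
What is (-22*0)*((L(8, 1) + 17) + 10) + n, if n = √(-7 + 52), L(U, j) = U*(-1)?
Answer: 3*√5 ≈ 6.7082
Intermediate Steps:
L(U, j) = -U
n = 3*√5 (n = √45 = 3*√5 ≈ 6.7082)
(-22*0)*((L(8, 1) + 17) + 10) + n = (-22*0)*((-1*8 + 17) + 10) + 3*√5 = 0*((-8 + 17) + 10) + 3*√5 = 0*(9 + 10) + 3*√5 = 0*19 + 3*√5 = 0 + 3*√5 = 3*√5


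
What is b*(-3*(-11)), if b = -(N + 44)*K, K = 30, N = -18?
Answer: -25740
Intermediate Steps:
b = -780 (b = -(-18 + 44)*30 = -26*30 = -1*780 = -780)
b*(-3*(-11)) = -(-2340)*(-11) = -780*33 = -25740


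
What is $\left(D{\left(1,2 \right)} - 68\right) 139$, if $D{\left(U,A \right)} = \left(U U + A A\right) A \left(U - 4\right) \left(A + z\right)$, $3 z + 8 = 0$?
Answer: $-6672$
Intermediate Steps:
$z = - \frac{8}{3}$ ($z = - \frac{8}{3} + \frac{1}{3} \cdot 0 = - \frac{8}{3} + 0 = - \frac{8}{3} \approx -2.6667$)
$D{\left(U,A \right)} = A \left(-4 + U\right) \left(- \frac{8}{3} + A\right) \left(A^{2} + U^{2}\right)$ ($D{\left(U,A \right)} = \left(U U + A A\right) A \left(U - 4\right) \left(A - \frac{8}{3}\right) = \left(U^{2} + A^{2}\right) A \left(-4 + U\right) \left(- \frac{8}{3} + A\right) = \left(A^{2} + U^{2}\right) A \left(-4 + U\right) \left(- \frac{8}{3} + A\right) = A \left(A^{2} + U^{2}\right) \left(-4 + U\right) \left(- \frac{8}{3} + A\right) = A \left(-4 + U\right) \left(- \frac{8}{3} + A\right) \left(A^{2} + U^{2}\right)$)
$\left(D{\left(1,2 \right)} - 68\right) 139 = \left(\frac{1}{3} \cdot 2 \left(- 12 \cdot 2^{3} - 8 \cdot 1^{3} + 32 \cdot 2^{2} + 32 \cdot 1^{2} - 24 \cdot 1^{2} - 8 \cdot 2^{2} + 3 \cdot 2 \cdot 1^{3} + 3 \cdot 1 \cdot 2^{3}\right) - 68\right) 139 = \left(\frac{1}{3} \cdot 2 \left(\left(-12\right) 8 - 8 + 32 \cdot 4 + 32 \cdot 1 - 24 \cdot 1 - 8 \cdot 4 + 3 \cdot 2 \cdot 1 + 3 \cdot 1 \cdot 8\right) - 68\right) 139 = \left(\frac{1}{3} \cdot 2 \left(-96 - 8 + 128 + 32 - 24 - 32 + 6 + 24\right) - 68\right) 139 = \left(\frac{1}{3} \cdot 2 \cdot 30 - 68\right) 139 = \left(20 - 68\right) 139 = \left(-48\right) 139 = -6672$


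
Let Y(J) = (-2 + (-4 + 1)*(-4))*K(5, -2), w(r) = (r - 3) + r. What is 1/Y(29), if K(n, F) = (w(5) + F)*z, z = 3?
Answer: 1/150 ≈ 0.0066667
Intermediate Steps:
w(r) = -3 + 2*r (w(r) = (-3 + r) + r = -3 + 2*r)
K(n, F) = 21 + 3*F (K(n, F) = ((-3 + 2*5) + F)*3 = ((-3 + 10) + F)*3 = (7 + F)*3 = 21 + 3*F)
Y(J) = 150 (Y(J) = (-2 + (-4 + 1)*(-4))*(21 + 3*(-2)) = (-2 - 3*(-4))*(21 - 6) = (-2 + 12)*15 = 10*15 = 150)
1/Y(29) = 1/150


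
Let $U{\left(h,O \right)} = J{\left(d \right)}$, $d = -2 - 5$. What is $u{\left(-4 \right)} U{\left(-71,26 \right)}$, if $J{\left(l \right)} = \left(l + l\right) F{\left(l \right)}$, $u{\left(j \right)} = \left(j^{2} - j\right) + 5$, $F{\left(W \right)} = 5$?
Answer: $-1750$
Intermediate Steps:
$u{\left(j \right)} = 5 + j^{2} - j$
$d = -7$ ($d = -2 - 5 = -7$)
$J{\left(l \right)} = 10 l$ ($J{\left(l \right)} = \left(l + l\right) 5 = 2 l 5 = 10 l$)
$U{\left(h,O \right)} = -70$ ($U{\left(h,O \right)} = 10 \left(-7\right) = -70$)
$u{\left(-4 \right)} U{\left(-71,26 \right)} = \left(5 + \left(-4\right)^{2} - -4\right) \left(-70\right) = \left(5 + 16 + 4\right) \left(-70\right) = 25 \left(-70\right) = -1750$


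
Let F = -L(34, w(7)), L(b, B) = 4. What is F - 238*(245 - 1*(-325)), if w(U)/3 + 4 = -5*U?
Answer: -135664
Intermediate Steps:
w(U) = -12 - 15*U (w(U) = -12 + 3*(-5*U) = -12 - 15*U)
F = -4 (F = -1*4 = -4)
F - 238*(245 - 1*(-325)) = -4 - 238*(245 - 1*(-325)) = -4 - 238*(245 + 325) = -4 - 238*570 = -4 - 135660 = -135664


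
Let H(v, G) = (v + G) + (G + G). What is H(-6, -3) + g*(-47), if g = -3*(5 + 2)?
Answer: 972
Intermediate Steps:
H(v, G) = v + 3*G (H(v, G) = (G + v) + 2*G = v + 3*G)
g = -21 (g = -3*7 = -21)
H(-6, -3) + g*(-47) = (-6 + 3*(-3)) - 21*(-47) = (-6 - 9) + 987 = -15 + 987 = 972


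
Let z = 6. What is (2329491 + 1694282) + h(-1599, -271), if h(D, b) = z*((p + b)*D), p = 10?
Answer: 6527807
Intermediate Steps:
h(D, b) = 6*D*(10 + b) (h(D, b) = 6*((10 + b)*D) = 6*(D*(10 + b)) = 6*D*(10 + b))
(2329491 + 1694282) + h(-1599, -271) = (2329491 + 1694282) + 6*(-1599)*(10 - 271) = 4023773 + 6*(-1599)*(-261) = 4023773 + 2504034 = 6527807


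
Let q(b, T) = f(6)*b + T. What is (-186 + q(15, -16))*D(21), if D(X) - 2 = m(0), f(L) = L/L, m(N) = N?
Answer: -374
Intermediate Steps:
f(L) = 1
D(X) = 2 (D(X) = 2 + 0 = 2)
q(b, T) = T + b (q(b, T) = 1*b + T = b + T = T + b)
(-186 + q(15, -16))*D(21) = (-186 + (-16 + 15))*2 = (-186 - 1)*2 = -187*2 = -374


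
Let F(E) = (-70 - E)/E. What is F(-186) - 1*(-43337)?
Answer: 4030283/93 ≈ 43336.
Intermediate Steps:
F(E) = (-70 - E)/E
F(-186) - 1*(-43337) = (-70 - 1*(-186))/(-186) - 1*(-43337) = -(-70 + 186)/186 + 43337 = -1/186*116 + 43337 = -58/93 + 43337 = 4030283/93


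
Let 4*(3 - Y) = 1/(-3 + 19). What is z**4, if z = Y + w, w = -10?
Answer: 40642963201/16777216 ≈ 2422.5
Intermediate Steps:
Y = 191/64 (Y = 3 - 1/(4*(-3 + 19)) = 3 - 1/4/16 = 3 - 1/4*1/16 = 3 - 1/64 = 191/64 ≈ 2.9844)
z = -449/64 (z = 191/64 - 10 = -449/64 ≈ -7.0156)
z**4 = (-449/64)**4 = 40642963201/16777216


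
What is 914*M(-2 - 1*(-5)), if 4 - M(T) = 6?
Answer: -1828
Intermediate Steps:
M(T) = -2 (M(T) = 4 - 1*6 = 4 - 6 = -2)
914*M(-2 - 1*(-5)) = 914*(-2) = -1828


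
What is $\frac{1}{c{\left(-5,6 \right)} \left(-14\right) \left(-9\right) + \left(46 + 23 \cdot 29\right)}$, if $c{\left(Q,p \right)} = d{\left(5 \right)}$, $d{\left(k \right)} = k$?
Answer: $\frac{1}{1343} \approx 0.0007446$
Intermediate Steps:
$c{\left(Q,p \right)} = 5$
$\frac{1}{c{\left(-5,6 \right)} \left(-14\right) \left(-9\right) + \left(46 + 23 \cdot 29\right)} = \frac{1}{5 \left(-14\right) \left(-9\right) + \left(46 + 23 \cdot 29\right)} = \frac{1}{\left(-70\right) \left(-9\right) + \left(46 + 667\right)} = \frac{1}{630 + 713} = \frac{1}{1343}$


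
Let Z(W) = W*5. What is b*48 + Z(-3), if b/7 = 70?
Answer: 23505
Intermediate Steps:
b = 490 (b = 7*70 = 490)
Z(W) = 5*W
b*48 + Z(-3) = 490*48 + 5*(-3) = 23520 - 15 = 23505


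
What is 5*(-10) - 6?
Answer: -56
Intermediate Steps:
5*(-10) - 6 = -50 - 6 = -56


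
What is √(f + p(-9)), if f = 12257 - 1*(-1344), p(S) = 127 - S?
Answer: √13737 ≈ 117.20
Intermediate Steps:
f = 13601 (f = 12257 + 1344 = 13601)
√(f + p(-9)) = √(13601 + (127 - 1*(-9))) = √(13601 + (127 + 9)) = √(13601 + 136) = √13737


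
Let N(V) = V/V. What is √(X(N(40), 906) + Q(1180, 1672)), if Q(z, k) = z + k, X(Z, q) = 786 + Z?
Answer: √3639 ≈ 60.324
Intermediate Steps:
N(V) = 1
Q(z, k) = k + z
√(X(N(40), 906) + Q(1180, 1672)) = √((786 + 1) + (1672 + 1180)) = √(787 + 2852) = √3639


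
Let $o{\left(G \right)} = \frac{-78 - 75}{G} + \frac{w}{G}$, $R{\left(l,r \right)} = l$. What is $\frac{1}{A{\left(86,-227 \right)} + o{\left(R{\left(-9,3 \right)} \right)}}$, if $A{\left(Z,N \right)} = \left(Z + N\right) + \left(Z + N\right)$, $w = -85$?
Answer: $- \frac{9}{2300} \approx -0.003913$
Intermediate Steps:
$A{\left(Z,N \right)} = 2 N + 2 Z$ ($A{\left(Z,N \right)} = \left(N + Z\right) + \left(N + Z\right) = 2 N + 2 Z$)
$o{\left(G \right)} = - \frac{238}{G}$ ($o{\left(G \right)} = \frac{-78 - 75}{G} - \frac{85}{G} = - \frac{153}{G} - \frac{85}{G} = - \frac{238}{G}$)
$\frac{1}{A{\left(86,-227 \right)} + o{\left(R{\left(-9,3 \right)} \right)}} = \frac{1}{\left(2 \left(-227\right) + 2 \cdot 86\right) - \frac{238}{-9}} = \frac{1}{\left(-454 + 172\right) - - \frac{238}{9}} = \frac{1}{-282 + \frac{238}{9}} = \frac{1}{- \frac{2300}{9}} = - \frac{9}{2300}$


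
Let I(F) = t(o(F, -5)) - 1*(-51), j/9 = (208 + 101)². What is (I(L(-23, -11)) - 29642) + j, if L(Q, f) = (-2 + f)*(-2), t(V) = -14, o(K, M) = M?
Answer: 829724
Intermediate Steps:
j = 859329 (j = 9*(208 + 101)² = 9*309² = 9*95481 = 859329)
L(Q, f) = 4 - 2*f
I(F) = 37 (I(F) = -14 - 1*(-51) = -14 + 51 = 37)
(I(L(-23, -11)) - 29642) + j = (37 - 29642) + 859329 = -29605 + 859329 = 829724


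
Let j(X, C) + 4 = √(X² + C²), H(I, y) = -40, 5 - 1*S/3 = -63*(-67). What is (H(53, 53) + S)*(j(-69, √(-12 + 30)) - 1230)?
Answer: 15656992 - 114192*√59 ≈ 1.4780e+7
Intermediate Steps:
S = -12648 (S = 15 - (-189)*(-67) = 15 - 3*4221 = 15 - 12663 = -12648)
j(X, C) = -4 + √(C² + X²) (j(X, C) = -4 + √(X² + C²) = -4 + √(C² + X²))
(H(53, 53) + S)*(j(-69, √(-12 + 30)) - 1230) = (-40 - 12648)*((-4 + √((√(-12 + 30))² + (-69)²)) - 1230) = -12688*((-4 + √((√18)² + 4761)) - 1230) = -12688*((-4 + √((3*√2)² + 4761)) - 1230) = -12688*((-4 + √(18 + 4761)) - 1230) = -12688*((-4 + √4779) - 1230) = -12688*((-4 + 9*√59) - 1230) = -12688*(-1234 + 9*√59) = 15656992 - 114192*√59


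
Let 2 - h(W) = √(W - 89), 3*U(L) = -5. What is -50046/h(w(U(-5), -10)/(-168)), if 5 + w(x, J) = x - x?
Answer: -16815456/15619 - 100092*I*√627774/15619 ≈ -1076.6 - 5077.5*I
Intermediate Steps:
U(L) = -5/3 (U(L) = (⅓)*(-5) = -5/3)
w(x, J) = -5 (w(x, J) = -5 + (x - x) = -5 + 0 = -5)
h(W) = 2 - √(-89 + W) (h(W) = 2 - √(W - 89) = 2 - √(-89 + W))
-50046/h(w(U(-5), -10)/(-168)) = -50046/(2 - √(-89 - 5/(-168))) = -50046/(2 - √(-89 - 5*(-1/168))) = -50046/(2 - √(-89 + 5/168)) = -50046/(2 - √(-14947/168)) = -50046/(2 - I*√627774/84)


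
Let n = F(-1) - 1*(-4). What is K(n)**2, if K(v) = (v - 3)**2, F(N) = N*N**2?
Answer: 0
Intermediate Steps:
F(N) = N**3
n = 3 (n = (-1)**3 - 1*(-4) = -1 + 4 = 3)
K(v) = (-3 + v)**2
K(n)**2 = ((-3 + 3)**2)**2 = (0**2)**2 = 0**2 = 0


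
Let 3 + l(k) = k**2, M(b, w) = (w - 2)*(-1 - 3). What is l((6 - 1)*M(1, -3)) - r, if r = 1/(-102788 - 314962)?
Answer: 4176246751/417750 ≈ 9997.0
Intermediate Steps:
M(b, w) = 8 - 4*w (M(b, w) = (-2 + w)*(-4) = 8 - 4*w)
r = -1/417750 (r = 1/(-417750) = -1/417750 ≈ -2.3938e-6)
l(k) = -3 + k**2
l((6 - 1)*M(1, -3)) - r = (-3 + ((6 - 1)*(8 - 4*(-3)))**2) - 1*(-1/417750) = (-3 + (5*(8 + 12))**2) + 1/417750 = (-3 + (5*20)**2) + 1/417750 = (-3 + 100**2) + 1/417750 = (-3 + 10000) + 1/417750 = 9997 + 1/417750 = 4176246751/417750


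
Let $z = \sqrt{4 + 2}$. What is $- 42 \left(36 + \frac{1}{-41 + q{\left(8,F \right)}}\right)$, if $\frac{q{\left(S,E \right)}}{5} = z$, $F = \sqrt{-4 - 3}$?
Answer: $- \frac{2313150}{1531} + \frac{210 \sqrt{6}}{1531} \approx -1510.5$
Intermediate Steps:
$F = i \sqrt{7}$ ($F = \sqrt{-7} = i \sqrt{7} \approx 2.6458 i$)
$z = \sqrt{6} \approx 2.4495$
$q{\left(S,E \right)} = 5 \sqrt{6}$
$- 42 \left(36 + \frac{1}{-41 + q{\left(8,F \right)}}\right) = - 42 \left(36 + \frac{1}{-41 + 5 \sqrt{6}}\right) = -1512 - \frac{42}{-41 + 5 \sqrt{6}}$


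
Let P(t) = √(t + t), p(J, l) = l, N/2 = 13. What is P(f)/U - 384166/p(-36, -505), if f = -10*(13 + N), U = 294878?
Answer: 384166/505 + I*√195/147439 ≈ 760.72 + 9.4712e-5*I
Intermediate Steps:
N = 26 (N = 2*13 = 26)
f = -390 (f = -10*(13 + 26) = -10*39 = -390)
P(t) = √2*√t (P(t) = √(2*t) = √2*√t)
P(f)/U - 384166/p(-36, -505) = (√2*√(-390))/294878 - 384166/(-505) = (√2*(I*√390))*(1/294878) - 384166*(-1/505) = (2*I*√195)*(1/294878) + 384166/505 = I*√195/147439 + 384166/505 = 384166/505 + I*√195/147439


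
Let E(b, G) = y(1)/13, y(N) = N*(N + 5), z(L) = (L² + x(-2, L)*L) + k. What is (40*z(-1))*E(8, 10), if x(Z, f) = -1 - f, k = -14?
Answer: -240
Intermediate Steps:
z(L) = -14 + L² + L*(-1 - L) (z(L) = (L² + (-1 - L)*L) - 14 = (L² + L*(-1 - L)) - 14 = -14 + L² + L*(-1 - L))
y(N) = N*(5 + N)
E(b, G) = 6/13 (E(b, G) = (1*(5 + 1))/13 = (1*6)*(1/13) = 6*(1/13) = 6/13)
(40*z(-1))*E(8, 10) = (40*(-14 - 1*(-1)))*(6/13) = (40*(-14 + 1))*(6/13) = (40*(-13))*(6/13) = -520*6/13 = -240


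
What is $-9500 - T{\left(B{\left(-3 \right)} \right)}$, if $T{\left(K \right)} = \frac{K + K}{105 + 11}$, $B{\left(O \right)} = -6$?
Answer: $- \frac{275497}{29} \approx -9499.9$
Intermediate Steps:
$T{\left(K \right)} = \frac{K}{58}$ ($T{\left(K \right)} = \frac{2 K}{116} = 2 K \frac{1}{116} = \frac{K}{58}$)
$-9500 - T{\left(B{\left(-3 \right)} \right)} = -9500 - \frac{1}{58} \left(-6\right) = -9500 - - \frac{3}{29} = -9500 + \frac{3}{29} = - \frac{275497}{29}$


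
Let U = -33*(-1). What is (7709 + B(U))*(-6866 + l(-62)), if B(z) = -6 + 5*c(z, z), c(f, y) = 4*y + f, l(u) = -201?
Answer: -60267376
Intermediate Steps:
U = 33
c(f, y) = f + 4*y
B(z) = -6 + 25*z (B(z) = -6 + 5*(z + 4*z) = -6 + 5*(5*z) = -6 + 25*z)
(7709 + B(U))*(-6866 + l(-62)) = (7709 + (-6 + 25*33))*(-6866 - 201) = (7709 + (-6 + 825))*(-7067) = (7709 + 819)*(-7067) = 8528*(-7067) = -60267376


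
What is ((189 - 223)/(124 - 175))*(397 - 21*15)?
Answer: 164/3 ≈ 54.667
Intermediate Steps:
((189 - 223)/(124 - 175))*(397 - 21*15) = (-34/(-51))*(397 - 315) = -34*(-1/51)*82 = (2/3)*82 = 164/3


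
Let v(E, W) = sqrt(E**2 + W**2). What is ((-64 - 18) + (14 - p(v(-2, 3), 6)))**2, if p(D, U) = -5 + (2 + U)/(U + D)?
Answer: 2241841/529 - 23952*sqrt(13)/529 ≈ 4074.6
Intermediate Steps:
p(D, U) = -5 + (2 + U)/(D + U)
((-64 - 18) + (14 - p(v(-2, 3), 6)))**2 = ((-64 - 18) + (14 - (2 - 5*sqrt((-2)**2 + 3**2) - 4*6)/(sqrt((-2)**2 + 3**2) + 6)))**2 = (-82 + (14 - (2 - 5*sqrt(4 + 9) - 24)/(sqrt(4 + 9) + 6)))**2 = (-82 + (14 - (2 - 5*sqrt(13) - 24)/(sqrt(13) + 6)))**2 = (-82 + (14 - (-22 - 5*sqrt(13))/(6 + sqrt(13))))**2 = (-68 - (-22 - 5*sqrt(13))/(6 + sqrt(13)))**2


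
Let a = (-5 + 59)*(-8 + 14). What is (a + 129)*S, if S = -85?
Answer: -38505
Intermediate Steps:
a = 324 (a = 54*6 = 324)
(a + 129)*S = (324 + 129)*(-85) = 453*(-85) = -38505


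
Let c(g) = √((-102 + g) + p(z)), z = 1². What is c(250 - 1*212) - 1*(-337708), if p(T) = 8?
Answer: 337708 + 2*I*√14 ≈ 3.3771e+5 + 7.4833*I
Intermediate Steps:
z = 1
c(g) = √(-94 + g) (c(g) = √((-102 + g) + 8) = √(-94 + g))
c(250 - 1*212) - 1*(-337708) = √(-94 + (250 - 1*212)) - 1*(-337708) = √(-94 + (250 - 212)) + 337708 = √(-94 + 38) + 337708 = √(-56) + 337708 = 2*I*√14 + 337708 = 337708 + 2*I*√14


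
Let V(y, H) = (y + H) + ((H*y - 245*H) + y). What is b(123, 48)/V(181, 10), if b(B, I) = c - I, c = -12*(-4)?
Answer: 0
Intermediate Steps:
c = 48
V(y, H) = -244*H + 2*y + H*y (V(y, H) = (H + y) + ((-245*H + H*y) + y) = (H + y) + (y - 245*H + H*y) = -244*H + 2*y + H*y)
b(B, I) = 48 - I
b(123, 48)/V(181, 10) = (48 - 1*48)/(-244*10 + 2*181 + 10*181) = (48 - 48)/(-2440 + 362 + 1810) = 0/(-268) = 0*(-1/268) = 0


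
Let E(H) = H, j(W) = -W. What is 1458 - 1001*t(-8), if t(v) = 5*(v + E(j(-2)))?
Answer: 31488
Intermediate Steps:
t(v) = 10 + 5*v (t(v) = 5*(v - 1*(-2)) = 5*(v + 2) = 5*(2 + v) = 10 + 5*v)
1458 - 1001*t(-8) = 1458 - 1001*(10 + 5*(-8)) = 1458 - 1001*(10 - 40) = 1458 - 1001*(-30) = 1458 + 30030 = 31488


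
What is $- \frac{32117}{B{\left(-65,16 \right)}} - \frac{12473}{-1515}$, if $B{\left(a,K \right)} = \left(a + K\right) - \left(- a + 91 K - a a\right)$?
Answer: $- \frac{1036096}{268155} \approx -3.8638$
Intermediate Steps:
$B{\left(a,K \right)} = a^{2} - 90 K + 2 a$ ($B{\left(a,K \right)} = \left(K + a\right) - \left(- a - a^{2} + 91 K\right) = \left(K + a\right) + \left(a + a^{2} - 91 K\right) = a^{2} - 90 K + 2 a$)
$- \frac{32117}{B{\left(-65,16 \right)}} - \frac{12473}{-1515} = - \frac{32117}{\left(-65\right)^{2} - 1440 + 2 \left(-65\right)} - \frac{12473}{-1515} = - \frac{32117}{4225 - 1440 - 130} - - \frac{12473}{1515} = - \frac{32117}{2655} + \frac{12473}{1515} = - \frac{1036096}{268155}$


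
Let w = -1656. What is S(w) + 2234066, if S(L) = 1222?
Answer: 2235288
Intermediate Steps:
S(w) + 2234066 = 1222 + 2234066 = 2235288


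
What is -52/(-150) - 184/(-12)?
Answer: 392/25 ≈ 15.680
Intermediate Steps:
-52/(-150) - 184/(-12) = -52*(-1/150) - 184*(-1/12) = 26/75 + 46/3 = 392/25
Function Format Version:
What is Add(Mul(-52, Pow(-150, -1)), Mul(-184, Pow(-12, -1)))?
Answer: Rational(392, 25) ≈ 15.680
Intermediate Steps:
Add(Mul(-52, Pow(-150, -1)), Mul(-184, Pow(-12, -1))) = Add(Mul(-52, Rational(-1, 150)), Mul(-184, Rational(-1, 12))) = Add(Rational(26, 75), Rational(46, 3)) = Rational(392, 25)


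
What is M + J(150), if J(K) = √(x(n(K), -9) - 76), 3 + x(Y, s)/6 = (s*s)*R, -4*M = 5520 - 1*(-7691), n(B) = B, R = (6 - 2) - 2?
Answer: -13211/4 + √878 ≈ -3273.1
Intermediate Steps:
R = 2 (R = 4 - 2 = 2)
M = -13211/4 (M = -(5520 - 1*(-7691))/4 = -(5520 + 7691)/4 = -¼*13211 = -13211/4 ≈ -3302.8)
x(Y, s) = -18 + 12*s² (x(Y, s) = -18 + 6*((s*s)*2) = -18 + 6*(s²*2) = -18 + 6*(2*s²) = -18 + 12*s²)
J(K) = √878 (J(K) = √((-18 + 12*(-9)²) - 76) = √((-18 + 12*81) - 76) = √((-18 + 972) - 76) = √(954 - 76) = √878)
M + J(150) = -13211/4 + √878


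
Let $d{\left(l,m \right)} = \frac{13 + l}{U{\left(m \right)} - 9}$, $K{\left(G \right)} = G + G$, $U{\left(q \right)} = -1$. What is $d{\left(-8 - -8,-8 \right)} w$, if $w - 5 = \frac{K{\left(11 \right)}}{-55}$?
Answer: $- \frac{299}{50} \approx -5.98$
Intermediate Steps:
$K{\left(G \right)} = 2 G$
$d{\left(l,m \right)} = - \frac{13}{10} - \frac{l}{10}$ ($d{\left(l,m \right)} = \frac{13 + l}{-1 - 9} = \frac{13 + l}{-10} = \left(13 + l\right) \left(- \frac{1}{10}\right) = - \frac{13}{10} - \frac{l}{10}$)
$w = \frac{23}{5}$ ($w = 5 + \frac{2 \cdot 11}{-55} = 5 + 22 \left(- \frac{1}{55}\right) = 5 - \frac{2}{5} = \frac{23}{5} \approx 4.6$)
$d{\left(-8 - -8,-8 \right)} w = \left(- \frac{13}{10} - \frac{-8 - -8}{10}\right) \frac{23}{5} = \left(- \frac{13}{10} - \frac{-8 + 8}{10}\right) \frac{23}{5} = \left(- \frac{13}{10} - 0\right) \frac{23}{5} = \left(- \frac{13}{10} + 0\right) \frac{23}{5} = \left(- \frac{13}{10}\right) \frac{23}{5} = - \frac{299}{50}$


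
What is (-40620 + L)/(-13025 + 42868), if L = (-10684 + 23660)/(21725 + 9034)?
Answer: -1249417604/917940837 ≈ -1.3611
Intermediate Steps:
L = 12976/30759 ≈ 0.42186
(-40620 + L)/(-13025 + 42868) = (-40620 + 12976/30759)/(-13025 + 42868) = -1249417604/30759/29843 = -1249417604/30759*1/29843 = -1249417604/917940837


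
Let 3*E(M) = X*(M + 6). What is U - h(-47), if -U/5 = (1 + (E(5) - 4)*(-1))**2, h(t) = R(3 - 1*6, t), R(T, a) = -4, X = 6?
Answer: -1441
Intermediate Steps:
E(M) = 12 + 2*M (E(M) = (6*(M + 6))/3 = (6*(6 + M))/3 = (36 + 6*M)/3 = 12 + 2*M)
h(t) = -4
U = -1445 (U = -5*(1 + ((12 + 2*5) - 4)*(-1))**2 = -5*(1 + ((12 + 10) - 4)*(-1))**2 = -5*(1 + (22 - 4)*(-1))**2 = -5*(1 + 18*(-1))**2 = -5*(1 - 18)**2 = -5*(-17)**2 = -5*289 = -1445)
U - h(-47) = -1445 - 1*(-4) = -1445 + 4 = -1441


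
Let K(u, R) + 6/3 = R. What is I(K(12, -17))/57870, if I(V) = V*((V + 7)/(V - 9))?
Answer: -19/135030 ≈ -0.00014071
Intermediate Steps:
K(u, R) = -2 + R
I(V) = V*(7 + V)/(-9 + V) (I(V) = V*((7 + V)/(-9 + V)) = V*(7 + V)/(-9 + V))
I(K(12, -17))/57870 = ((-2 - 17)*(7 + (-2 - 17))/(-9 + (-2 - 17)))/57870 = -19*(7 - 19)/(-9 - 19)*(1/57870) = -19*(-12)/(-28)*(1/57870) = -19*(-1/28)*(-12)*(1/57870) = -57/7*1/57870 = -19/135030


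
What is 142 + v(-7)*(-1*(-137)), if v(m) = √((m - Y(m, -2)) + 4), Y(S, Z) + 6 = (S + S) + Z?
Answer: 142 + 137*√19 ≈ 739.17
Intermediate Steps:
Y(S, Z) = -6 + Z + 2*S (Y(S, Z) = -6 + ((S + S) + Z) = -6 + (2*S + Z) = -6 + (Z + 2*S) = -6 + Z + 2*S)
v(m) = √(12 - m) (v(m) = √((m - (-6 - 2 + 2*m)) + 4) = √((m - (-8 + 2*m)) + 4) = √((m + (8 - 2*m)) + 4) = √((8 - m) + 4) = √(12 - m))
142 + v(-7)*(-1*(-137)) = 142 + √(12 - 1*(-7))*(-1*(-137)) = 142 + √(12 + 7)*137 = 142 + √19*137 = 142 + 137*√19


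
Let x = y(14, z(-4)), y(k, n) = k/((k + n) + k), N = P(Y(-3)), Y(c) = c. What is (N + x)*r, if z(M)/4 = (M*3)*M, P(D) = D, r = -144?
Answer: 23256/55 ≈ 422.84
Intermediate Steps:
z(M) = 12*M² (z(M) = 4*((M*3)*M) = 4*((3*M)*M) = 4*(3*M²) = 12*M²)
N = -3
y(k, n) = k/(n + 2*k)
x = 7/110 (x = 14/(12*(-4)² + 2*14) = 14/(12*16 + 28) = 14/(192 + 28) = 14/220 = 14*(1/220) = 7/110 ≈ 0.063636)
(N + x)*r = (-3 + 7/110)*(-144) = -323/110*(-144) = 23256/55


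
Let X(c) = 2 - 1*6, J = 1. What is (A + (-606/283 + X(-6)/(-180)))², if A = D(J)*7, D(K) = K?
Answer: 3863616964/162180225 ≈ 23.823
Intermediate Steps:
X(c) = -4 (X(c) = 2 - 6 = -4)
A = 7 (A = 1*7 = 7)
(A + (-606/283 + X(-6)/(-180)))² = (7 + (-606/283 - 4/(-180)))² = (7 + (-606*1/283 - 4*(-1/180)))² = (7 + (-606/283 + 1/45))² = (7 - 26987/12735)² = (62158/12735)² = 3863616964/162180225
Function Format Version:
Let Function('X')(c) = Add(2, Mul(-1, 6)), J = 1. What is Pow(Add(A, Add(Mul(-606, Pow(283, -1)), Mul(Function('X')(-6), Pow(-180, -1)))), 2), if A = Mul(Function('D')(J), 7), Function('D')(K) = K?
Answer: Rational(3863616964, 162180225) ≈ 23.823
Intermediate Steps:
Function('X')(c) = -4 (Function('X')(c) = Add(2, -6) = -4)
A = 7 (A = Mul(1, 7) = 7)
Pow(Add(A, Add(Mul(-606, Pow(283, -1)), Mul(Function('X')(-6), Pow(-180, -1)))), 2) = Pow(Add(7, Add(Mul(-606, Pow(283, -1)), Mul(-4, Pow(-180, -1)))), 2) = Pow(Add(7, Add(Mul(-606, Rational(1, 283)), Mul(-4, Rational(-1, 180)))), 2) = Pow(Add(7, Add(Rational(-606, 283), Rational(1, 45))), 2) = Pow(Add(7, Rational(-26987, 12735)), 2) = Pow(Rational(62158, 12735), 2) = Rational(3863616964, 162180225)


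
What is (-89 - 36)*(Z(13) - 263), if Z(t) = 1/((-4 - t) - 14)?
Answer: 1019250/31 ≈ 32879.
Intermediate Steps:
Z(t) = 1/(-18 - t)
(-89 - 36)*(Z(13) - 263) = (-89 - 36)*(-1/(18 + 13) - 263) = -125*(-1/31 - 263) = -125*(-8154/31) = 1019250/31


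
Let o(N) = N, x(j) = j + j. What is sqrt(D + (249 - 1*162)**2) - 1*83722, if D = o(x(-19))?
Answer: -83722 + sqrt(7531) ≈ -83635.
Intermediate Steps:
x(j) = 2*j
D = -38 (D = 2*(-19) = -38)
sqrt(D + (249 - 1*162)**2) - 1*83722 = sqrt(-38 + (249 - 1*162)**2) - 1*83722 = sqrt(-38 + (249 - 162)**2) - 83722 = sqrt(-38 + 87**2) - 83722 = sqrt(-38 + 7569) - 83722 = sqrt(7531) - 83722 = -83722 + sqrt(7531)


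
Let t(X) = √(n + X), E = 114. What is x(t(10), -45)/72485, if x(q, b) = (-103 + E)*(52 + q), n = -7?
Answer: 572/72485 + 11*√3/72485 ≈ 0.0081541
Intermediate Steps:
t(X) = √(-7 + X)
x(q, b) = 572 + 11*q (x(q, b) = (-103 + 114)*(52 + q) = 11*(52 + q) = 572 + 11*q)
x(t(10), -45)/72485 = (572 + 11*√(-7 + 10))/72485 = (572 + 11*√3)*(1/72485) = 572/72485 + 11*√3/72485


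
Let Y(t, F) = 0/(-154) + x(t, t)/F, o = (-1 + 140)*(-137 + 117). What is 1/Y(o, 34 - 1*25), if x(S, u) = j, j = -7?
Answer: -9/7 ≈ -1.2857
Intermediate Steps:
x(S, u) = -7
o = -2780 (o = 139*(-20) = -2780)
Y(t, F) = -7/F (Y(t, F) = 0/(-154) - 7/F = 0*(-1/154) - 7/F = 0 - 7/F = -7/F)
1/Y(o, 34 - 1*25) = 1/(-7/(34 - 1*25)) = 1/(-7/(34 - 25)) = 1/(-7/9) = -9/7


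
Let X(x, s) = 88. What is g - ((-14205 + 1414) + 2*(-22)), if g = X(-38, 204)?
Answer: 12923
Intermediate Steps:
g = 88
g - ((-14205 + 1414) + 2*(-22)) = 88 - ((-14205 + 1414) + 2*(-22)) = 88 - (-12791 - 44) = 88 - 1*(-12835) = 88 + 12835 = 12923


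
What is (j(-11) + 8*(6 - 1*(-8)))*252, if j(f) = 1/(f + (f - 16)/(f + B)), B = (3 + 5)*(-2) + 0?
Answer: 140994/5 ≈ 28199.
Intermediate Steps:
B = -16 (B = 8*(-2) + 0 = -16 + 0 = -16)
j(f) = 1/(1 + f) (j(f) = 1/(f + (f - 16)/(f - 16)) = 1/(f + (-16 + f)/(-16 + f)) = 1/(f + 1) = 1/(1 + f))
(j(-11) + 8*(6 - 1*(-8)))*252 = (1/(1 - 11) + 8*(6 - 1*(-8)))*252 = (1/(-10) + 8*(6 + 8))*252 = (-⅒ + 8*14)*252 = (-⅒ + 112)*252 = (1119/10)*252 = 140994/5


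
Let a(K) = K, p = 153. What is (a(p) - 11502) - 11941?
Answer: -23290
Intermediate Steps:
(a(p) - 11502) - 11941 = (153 - 11502) - 11941 = -11349 - 11941 = -23290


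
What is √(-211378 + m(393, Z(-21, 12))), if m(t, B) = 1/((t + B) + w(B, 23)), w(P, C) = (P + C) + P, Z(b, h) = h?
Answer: I*√10796342615/226 ≈ 459.76*I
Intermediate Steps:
w(P, C) = C + 2*P (w(P, C) = (C + P) + P = C + 2*P)
m(t, B) = 1/(23 + t + 3*B) (m(t, B) = 1/((t + B) + (23 + 2*B)) = 1/((B + t) + (23 + 2*B)) = 1/(23 + t + 3*B))
√(-211378 + m(393, Z(-21, 12))) = √(-211378 + 1/(23 + 393 + 3*12)) = √(-211378 + 1/(23 + 393 + 36)) = √(-211378 + 1/452) = √(-95542855/452) = I*√10796342615/226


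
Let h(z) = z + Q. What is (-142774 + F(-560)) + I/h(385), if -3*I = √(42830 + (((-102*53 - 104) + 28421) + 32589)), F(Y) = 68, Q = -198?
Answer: -142706 - √98330/561 ≈ -1.4271e+5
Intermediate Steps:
h(z) = -198 + z (h(z) = z - 198 = -198 + z)
I = -√98330/3 (I = -√(42830 + (((-102*53 - 104) + 28421) + 32589))/3 = -√(42830 + (((-5406 - 104) + 28421) + 32589))/3 = -√(42830 + ((-5510 + 28421) + 32589))/3 = -√(42830 + (22911 + 32589))/3 = -√(42830 + 55500)/3 = -√98330/3 ≈ -104.53)
(-142774 + F(-560)) + I/h(385) = (-142774 + 68) + (-√98330/3)/(-198 + 385) = -142706 - √98330/3/187 = -142706 - √98330/3*(1/187) = -142706 - √98330/561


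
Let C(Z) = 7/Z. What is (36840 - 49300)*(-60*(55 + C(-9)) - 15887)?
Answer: 715465660/3 ≈ 2.3849e+8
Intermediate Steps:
(36840 - 49300)*(-60*(55 + C(-9)) - 15887) = (36840 - 49300)*(-60*(55 + 7/(-9)) - 15887) = -12460*(-60*(55 + 7*(-1/9)) - 15887) = -12460*(-60*(55 - 7/9) - 15887) = -12460*(-60*488/9 - 15887) = -12460*(-9760/3 - 15887) = -12460*(-57421/3) = 715465660/3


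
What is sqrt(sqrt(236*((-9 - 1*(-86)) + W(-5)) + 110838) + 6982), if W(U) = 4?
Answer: sqrt(6982 + 11*sqrt(1074)) ≈ 85.688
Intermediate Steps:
sqrt(sqrt(236*((-9 - 1*(-86)) + W(-5)) + 110838) + 6982) = sqrt(sqrt(236*((-9 - 1*(-86)) + 4) + 110838) + 6982) = sqrt(sqrt(236*((-9 + 86) + 4) + 110838) + 6982) = sqrt(sqrt(236*(77 + 4) + 110838) + 6982) = sqrt(sqrt(236*81 + 110838) + 6982) = sqrt(sqrt(19116 + 110838) + 6982) = sqrt(sqrt(129954) + 6982) = sqrt(11*sqrt(1074) + 6982) = sqrt(6982 + 11*sqrt(1074))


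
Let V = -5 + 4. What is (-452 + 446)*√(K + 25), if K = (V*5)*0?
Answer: -30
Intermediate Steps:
V = -1
K = 0 (K = -1*5*0 = -5*0 = 0)
(-452 + 446)*√(K + 25) = (-452 + 446)*√(0 + 25) = -6*√25 = -6*5 = -30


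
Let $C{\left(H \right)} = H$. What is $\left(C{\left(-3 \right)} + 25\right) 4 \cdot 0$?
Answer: $0$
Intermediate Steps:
$\left(C{\left(-3 \right)} + 25\right) 4 \cdot 0 = \left(-3 + 25\right) 4 \cdot 0 = 22 \cdot 0 = 0$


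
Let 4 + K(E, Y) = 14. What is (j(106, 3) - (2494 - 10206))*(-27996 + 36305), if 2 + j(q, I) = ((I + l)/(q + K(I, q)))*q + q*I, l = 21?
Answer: 1939719432/29 ≈ 6.6887e+7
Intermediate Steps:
K(E, Y) = 10 (K(E, Y) = -4 + 14 = 10)
j(q, I) = -2 + I*q + q*(21 + I)/(10 + q) (j(q, I) = -2 + (((I + 21)/(q + 10))*q + q*I) = -2 + (((21 + I)/(10 + q))*q + I*q) = -2 + (q*(21 + I)/(10 + q) + I*q) = -2 + (I*q + q*(21 + I)/(10 + q)) = -2 + I*q + q*(21 + I)/(10 + q))
(j(106, 3) - (2494 - 10206))*(-27996 + 36305) = ((-20 + 19*106 + 3*106² + 11*3*106)/(10 + 106) - (2494 - 10206))*(-27996 + 36305) = ((-20 + 2014 + 3*11236 + 3498)/116 - 1*(-7712))*8309 = ((-20 + 2014 + 33708 + 3498)/116 + 7712)*8309 = ((1/116)*39200 + 7712)*8309 = (9800/29 + 7712)*8309 = (233448/29)*8309 = 1939719432/29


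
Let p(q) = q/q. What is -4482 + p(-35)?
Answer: -4481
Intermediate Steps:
p(q) = 1
-4482 + p(-35) = -4482 + 1 = -4481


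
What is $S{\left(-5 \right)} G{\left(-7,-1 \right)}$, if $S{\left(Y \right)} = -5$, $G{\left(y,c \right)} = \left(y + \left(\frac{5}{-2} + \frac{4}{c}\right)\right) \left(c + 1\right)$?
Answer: $0$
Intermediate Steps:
$G{\left(y,c \right)} = \left(1 + c\right) \left(- \frac{5}{2} + y + \frac{4}{c}\right)$ ($G{\left(y,c \right)} = \left(y + \left(5 \left(- \frac{1}{2}\right) + \frac{4}{c}\right)\right) \left(1 + c\right) = \left(y - \left(\frac{5}{2} - \frac{4}{c}\right)\right) \left(1 + c\right) = \left(- \frac{5}{2} + y + \frac{4}{c}\right) \left(1 + c\right) = \left(1 + c\right) \left(- \frac{5}{2} + y + \frac{4}{c}\right)$)
$S{\left(-5 \right)} G{\left(-7,-1 \right)} = - 5 \left(\frac{3}{2} - 7 + \frac{4}{-1} - - \frac{5}{2} - -7\right) = - 5 \left(\frac{3}{2} - 7 + 4 \left(-1\right) + \frac{5}{2} + 7\right) = - 5 \left(\frac{3}{2} - 7 - 4 + \frac{5}{2} + 7\right) = \left(-5\right) 0 = 0$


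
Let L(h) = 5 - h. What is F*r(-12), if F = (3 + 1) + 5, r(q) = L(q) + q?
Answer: 45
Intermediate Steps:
r(q) = 5 (r(q) = (5 - q) + q = 5)
F = 9 (F = 4 + 5 = 9)
F*r(-12) = 9*5 = 45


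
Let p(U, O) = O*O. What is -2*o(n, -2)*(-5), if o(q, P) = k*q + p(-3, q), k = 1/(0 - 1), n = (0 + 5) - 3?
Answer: 20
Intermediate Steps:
p(U, O) = O**2
n = 2 (n = 5 - 3 = 2)
k = -1 (k = 1/(-1) = -1)
o(q, P) = q**2 - q (o(q, P) = -q + q**2 = q**2 - q)
-2*o(n, -2)*(-5) = -4*(-1 + 2)*(-5) = -4*(-5) = 20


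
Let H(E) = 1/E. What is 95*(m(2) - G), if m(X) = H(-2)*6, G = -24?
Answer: 1995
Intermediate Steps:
m(X) = -3 (m(X) = 6/(-2) = -½*6 = -3)
95*(m(2) - G) = 95*(-3 - 1*(-24)) = 95*(-3 + 24) = 95*21 = 1995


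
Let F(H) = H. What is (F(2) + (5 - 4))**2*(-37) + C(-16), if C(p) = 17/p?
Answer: -5345/16 ≈ -334.06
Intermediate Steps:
(F(2) + (5 - 4))**2*(-37) + C(-16) = (2 + (5 - 4))**2*(-37) + 17/(-16) = (2 + 1)**2*(-37) + 17*(-1/16) = 3**2*(-37) - 17/16 = 9*(-37) - 17/16 = -333 - 17/16 = -5345/16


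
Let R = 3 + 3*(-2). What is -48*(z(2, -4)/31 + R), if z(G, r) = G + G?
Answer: 4272/31 ≈ 137.81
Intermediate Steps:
z(G, r) = 2*G
R = -3 (R = 3 - 6 = -3)
-48*(z(2, -4)/31 + R) = -48*((2*2)/31 - 3) = -48*(4*(1/31) - 3) = -48*(4/31 - 3) = -48*(-89/31) = 4272/31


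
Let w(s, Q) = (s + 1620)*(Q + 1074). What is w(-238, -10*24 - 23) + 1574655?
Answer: 2695457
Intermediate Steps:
w(s, Q) = (1074 + Q)*(1620 + s) (w(s, Q) = (1620 + s)*(1074 + Q) = (1074 + Q)*(1620 + s))
w(-238, -10*24 - 23) + 1574655 = (1739880 + 1074*(-238) + 1620*(-10*24 - 23) + (-10*24 - 23)*(-238)) + 1574655 = (1739880 - 255612 + 1620*(-240 - 23) + (-240 - 23)*(-238)) + 1574655 = (1739880 - 255612 + 1620*(-263) - 263*(-238)) + 1574655 = (1739880 - 255612 - 426060 + 62594) + 1574655 = 1120802 + 1574655 = 2695457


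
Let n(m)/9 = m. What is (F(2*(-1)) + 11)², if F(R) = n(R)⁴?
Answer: 11022270169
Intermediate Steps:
n(m) = 9*m
F(R) = 6561*R⁴ (F(R) = (9*R)⁴ = 6561*R⁴)
(F(2*(-1)) + 11)² = (6561*(2*(-1))⁴ + 11)² = (6561*(-2)⁴ + 11)² = (6561*16 + 11)² = (104976 + 11)² = 104987² = 11022270169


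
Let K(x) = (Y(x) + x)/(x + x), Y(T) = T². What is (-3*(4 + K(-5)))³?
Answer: -216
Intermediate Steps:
K(x) = (x + x²)/(2*x) (K(x) = (x² + x)/(x + x) = (x + x²)/((2*x)) = (x + x²)*(1/(2*x)) = (x + x²)/(2*x))
(-3*(4 + K(-5)))³ = (-3*(4 + (½ + (½)*(-5))))³ = (-3*(4 + (½ - 5/2)))³ = (-3*(4 - 2))³ = (-3*2)³ = (-6)³ = -216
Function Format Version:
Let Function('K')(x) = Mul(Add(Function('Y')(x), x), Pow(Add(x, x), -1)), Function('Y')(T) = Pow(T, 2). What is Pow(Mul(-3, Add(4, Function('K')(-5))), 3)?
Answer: -216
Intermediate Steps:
Function('K')(x) = Mul(Rational(1, 2), Pow(x, -1), Add(x, Pow(x, 2))) (Function('K')(x) = Mul(Add(Pow(x, 2), x), Pow(Add(x, x), -1)) = Mul(Add(x, Pow(x, 2)), Pow(Mul(2, x), -1)) = Mul(Add(x, Pow(x, 2)), Mul(Rational(1, 2), Pow(x, -1))) = Mul(Rational(1, 2), Pow(x, -1), Add(x, Pow(x, 2))))
Pow(Mul(-3, Add(4, Function('K')(-5))), 3) = Pow(Mul(-3, Add(4, Add(Rational(1, 2), Mul(Rational(1, 2), -5)))), 3) = Pow(Mul(-3, Add(4, Add(Rational(1, 2), Rational(-5, 2)))), 3) = Pow(Mul(-3, Add(4, -2)), 3) = Pow(Mul(-3, 2), 3) = Pow(-6, 3) = -216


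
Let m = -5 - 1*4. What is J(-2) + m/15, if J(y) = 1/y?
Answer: -11/10 ≈ -1.1000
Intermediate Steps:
m = -9 (m = -5 - 4 = -9)
J(y) = 1/y
J(-2) + m/15 = 1/(-2) - 9/15 = -½ - 9*1/15 = -½ - ⅗ = -11/10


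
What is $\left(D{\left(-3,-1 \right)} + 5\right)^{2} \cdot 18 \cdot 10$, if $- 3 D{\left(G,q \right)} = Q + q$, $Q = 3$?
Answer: $3380$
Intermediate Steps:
$D{\left(G,q \right)} = -1 - \frac{q}{3}$ ($D{\left(G,q \right)} = - \frac{3 + q}{3} = -1 - \frac{q}{3}$)
$\left(D{\left(-3,-1 \right)} + 5\right)^{2} \cdot 18 \cdot 10 = \left(\left(-1 - - \frac{1}{3}\right) + 5\right)^{2} \cdot 18 \cdot 10 = \left(\left(-1 + \frac{1}{3}\right) + 5\right)^{2} \cdot 18 \cdot 10 = \left(- \frac{2}{3} + 5\right)^{2} \cdot 18 \cdot 10 = \left(\frac{13}{3}\right)^{2} \cdot 18 \cdot 10 = \frac{169}{9} \cdot 18 \cdot 10 = 338 \cdot 10 = 3380$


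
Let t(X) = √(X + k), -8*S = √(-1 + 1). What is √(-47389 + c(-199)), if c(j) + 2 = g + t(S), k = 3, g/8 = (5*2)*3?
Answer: √(-47151 + √3) ≈ 217.14*I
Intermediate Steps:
g = 240 (g = 8*((5*2)*3) = 8*(10*3) = 8*30 = 240)
S = 0 (S = -√(-1 + 1)/8 = -√0/8 = -⅛*0 = 0)
t(X) = √(3 + X) (t(X) = √(X + 3) = √(3 + X))
c(j) = 238 + √3 (c(j) = -2 + (240 + √(3 + 0)) = -2 + (240 + √3) = 238 + √3)
√(-47389 + c(-199)) = √(-47389 + (238 + √3)) = √(-47151 + √3)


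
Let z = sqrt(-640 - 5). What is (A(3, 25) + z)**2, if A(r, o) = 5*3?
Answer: (15 + I*sqrt(645))**2 ≈ -420.0 + 761.91*I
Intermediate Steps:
A(r, o) = 15
z = I*sqrt(645) (z = sqrt(-645) = I*sqrt(645) ≈ 25.397*I)
(A(3, 25) + z)**2 = (15 + I*sqrt(645))**2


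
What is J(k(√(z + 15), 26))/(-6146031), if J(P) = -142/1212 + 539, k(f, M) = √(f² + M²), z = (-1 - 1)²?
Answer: -326563/3724494786 ≈ -8.7680e-5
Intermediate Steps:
z = 4 (z = (-2)² = 4)
k(f, M) = √(M² + f²)
J(P) = 326563/606 (J(P) = -142*1/1212 + 539 = -71/606 + 539 = 326563/606)
J(k(√(z + 15), 26))/(-6146031) = (326563/606)/(-6146031) = (326563/606)*(-1/6146031) = -326563/3724494786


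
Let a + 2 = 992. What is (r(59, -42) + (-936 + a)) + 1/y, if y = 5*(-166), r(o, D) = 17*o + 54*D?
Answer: -1005131/830 ≈ -1211.0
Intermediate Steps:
a = 990 (a = -2 + 992 = 990)
y = -830
(r(59, -42) + (-936 + a)) + 1/y = ((17*59 + 54*(-42)) + (-936 + 990)) + 1/(-830) = ((1003 - 2268) + 54) - 1/830 = (-1265 + 54) - 1/830 = -1211 - 1/830 = -1005131/830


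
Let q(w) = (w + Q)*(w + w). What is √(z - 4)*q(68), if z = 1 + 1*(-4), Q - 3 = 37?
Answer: 14688*I*√7 ≈ 38861.0*I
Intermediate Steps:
Q = 40 (Q = 3 + 37 = 40)
q(w) = 2*w*(40 + w) (q(w) = (w + 40)*(w + w) = (40 + w)*(2*w) = 2*w*(40 + w))
z = -3 (z = 1 - 4 = -3)
√(z - 4)*q(68) = √(-3 - 4)*(2*68*(40 + 68)) = √(-7)*(2*68*108) = (I*√7)*14688 = 14688*I*√7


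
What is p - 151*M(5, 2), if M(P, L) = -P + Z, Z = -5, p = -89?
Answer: 1421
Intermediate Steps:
M(P, L) = -5 - P (M(P, L) = -P - 5 = -5 - P)
p - 151*M(5, 2) = -89 - 151*(-5 - 1*5) = -89 - 151*(-5 - 5) = -89 - 151*(-10) = -89 + 1510 = 1421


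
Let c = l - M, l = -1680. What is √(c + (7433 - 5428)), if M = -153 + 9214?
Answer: 4*I*√546 ≈ 93.467*I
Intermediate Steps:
M = 9061
c = -10741 (c = -1680 - 1*9061 = -1680 - 9061 = -10741)
√(c + (7433 - 5428)) = √(-10741 + (7433 - 5428)) = √(-10741 + 2005) = √(-8736) = 4*I*√546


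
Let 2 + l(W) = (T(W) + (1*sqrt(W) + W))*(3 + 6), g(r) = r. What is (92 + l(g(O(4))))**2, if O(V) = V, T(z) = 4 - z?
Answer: 20736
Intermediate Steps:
l(W) = 34 + 9*sqrt(W) (l(W) = -2 + ((4 - W) + (1*sqrt(W) + W))*(3 + 6) = -2 + ((4 - W) + (sqrt(W) + W))*9 = -2 + ((4 - W) + (W + sqrt(W)))*9 = -2 + (4 + sqrt(W))*9 = -2 + (36 + 9*sqrt(W)) = 34 + 9*sqrt(W))
(92 + l(g(O(4))))**2 = (92 + (34 + 9*sqrt(4)))**2 = (92 + (34 + 9*2))**2 = (92 + (34 + 18))**2 = (92 + 52)**2 = 144**2 = 20736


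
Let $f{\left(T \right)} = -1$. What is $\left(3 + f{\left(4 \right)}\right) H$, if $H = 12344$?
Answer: $24688$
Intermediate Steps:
$\left(3 + f{\left(4 \right)}\right) H = \left(3 - 1\right) 12344 = 2 \cdot 12344 = 24688$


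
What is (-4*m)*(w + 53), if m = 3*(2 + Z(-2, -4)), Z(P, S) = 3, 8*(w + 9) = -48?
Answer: -2280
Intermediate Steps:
w = -15 (w = -9 + (⅛)*(-48) = -9 - 6 = -15)
m = 15 (m = 3*(2 + 3) = 3*5 = 15)
(-4*m)*(w + 53) = (-4*15)*(-15 + 53) = -60*38 = -2280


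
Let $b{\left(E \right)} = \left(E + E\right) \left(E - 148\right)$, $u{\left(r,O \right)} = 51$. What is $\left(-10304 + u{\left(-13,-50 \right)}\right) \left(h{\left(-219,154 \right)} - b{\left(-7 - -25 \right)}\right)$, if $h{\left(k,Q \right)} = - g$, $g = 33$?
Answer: $-47645691$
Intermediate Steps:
$h{\left(k,Q \right)} = -33$ ($h{\left(k,Q \right)} = \left(-1\right) 33 = -33$)
$b{\left(E \right)} = 2 E \left(-148 + E\right)$
$\left(-10304 + u{\left(-13,-50 \right)}\right) \left(h{\left(-219,154 \right)} - b{\left(-7 - -25 \right)}\right) = \left(-10304 + 51\right) \left(-33 - 2 \left(-7 - -25\right) \left(-148 - -18\right)\right) = - 10253 \left(-33 - 2 \left(-7 + 25\right) \left(-148 + \left(-7 + 25\right)\right)\right) = - 10253 \left(-33 - 2 \cdot 18 \left(-148 + 18\right)\right) = - 10253 \left(-33 - 2 \cdot 18 \left(-130\right)\right) = - 10253 \left(-33 - -4680\right) = - 10253 \left(-33 + 4680\right) = \left(-10253\right) 4647 = -47645691$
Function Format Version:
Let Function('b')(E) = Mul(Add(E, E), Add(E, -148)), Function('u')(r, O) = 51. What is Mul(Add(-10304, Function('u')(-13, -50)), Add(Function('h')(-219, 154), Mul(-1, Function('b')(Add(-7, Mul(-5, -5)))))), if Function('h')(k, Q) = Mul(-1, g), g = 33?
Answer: -47645691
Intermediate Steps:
Function('h')(k, Q) = -33 (Function('h')(k, Q) = Mul(-1, 33) = -33)
Function('b')(E) = Mul(2, E, Add(-148, E)) (Function('b')(E) = Mul(Mul(2, E), Add(-148, E)) = Mul(2, E, Add(-148, E)))
Mul(Add(-10304, Function('u')(-13, -50)), Add(Function('h')(-219, 154), Mul(-1, Function('b')(Add(-7, Mul(-5, -5)))))) = Mul(Add(-10304, 51), Add(-33, Mul(-1, Mul(2, Add(-7, Mul(-5, -5)), Add(-148, Add(-7, Mul(-5, -5))))))) = Mul(-10253, Add(-33, Mul(-1, Mul(2, Add(-7, 25), Add(-148, Add(-7, 25)))))) = Mul(-10253, Add(-33, Mul(-1, Mul(2, 18, Add(-148, 18))))) = Mul(-10253, Add(-33, Mul(-1, Mul(2, 18, -130)))) = Mul(-10253, Add(-33, Mul(-1, -4680))) = Mul(-10253, Add(-33, 4680)) = Mul(-10253, 4647) = -47645691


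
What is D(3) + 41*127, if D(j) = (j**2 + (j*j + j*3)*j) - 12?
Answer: 5258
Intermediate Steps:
D(j) = -12 + j**2 + j*(j**2 + 3*j) (D(j) = (j**2 + (j**2 + 3*j)*j) - 12 = (j**2 + j*(j**2 + 3*j)) - 12 = -12 + j**2 + j*(j**2 + 3*j))
D(3) + 41*127 = (-12 + 3**3 + 4*3**2) + 41*127 = (-12 + 27 + 4*9) + 5207 = (-12 + 27 + 36) + 5207 = 51 + 5207 = 5258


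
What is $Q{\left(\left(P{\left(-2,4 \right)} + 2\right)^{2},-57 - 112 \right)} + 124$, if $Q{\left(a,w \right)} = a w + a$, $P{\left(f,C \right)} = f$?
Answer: $124$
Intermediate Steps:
$Q{\left(a,w \right)} = a + a w$
$Q{\left(\left(P{\left(-2,4 \right)} + 2\right)^{2},-57 - 112 \right)} + 124 = \left(-2 + 2\right)^{2} \left(1 - 169\right) + 124 = 0^{2} \left(1 - 169\right) + 124 = 0 \left(-168\right) + 124 = 0 + 124 = 124$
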